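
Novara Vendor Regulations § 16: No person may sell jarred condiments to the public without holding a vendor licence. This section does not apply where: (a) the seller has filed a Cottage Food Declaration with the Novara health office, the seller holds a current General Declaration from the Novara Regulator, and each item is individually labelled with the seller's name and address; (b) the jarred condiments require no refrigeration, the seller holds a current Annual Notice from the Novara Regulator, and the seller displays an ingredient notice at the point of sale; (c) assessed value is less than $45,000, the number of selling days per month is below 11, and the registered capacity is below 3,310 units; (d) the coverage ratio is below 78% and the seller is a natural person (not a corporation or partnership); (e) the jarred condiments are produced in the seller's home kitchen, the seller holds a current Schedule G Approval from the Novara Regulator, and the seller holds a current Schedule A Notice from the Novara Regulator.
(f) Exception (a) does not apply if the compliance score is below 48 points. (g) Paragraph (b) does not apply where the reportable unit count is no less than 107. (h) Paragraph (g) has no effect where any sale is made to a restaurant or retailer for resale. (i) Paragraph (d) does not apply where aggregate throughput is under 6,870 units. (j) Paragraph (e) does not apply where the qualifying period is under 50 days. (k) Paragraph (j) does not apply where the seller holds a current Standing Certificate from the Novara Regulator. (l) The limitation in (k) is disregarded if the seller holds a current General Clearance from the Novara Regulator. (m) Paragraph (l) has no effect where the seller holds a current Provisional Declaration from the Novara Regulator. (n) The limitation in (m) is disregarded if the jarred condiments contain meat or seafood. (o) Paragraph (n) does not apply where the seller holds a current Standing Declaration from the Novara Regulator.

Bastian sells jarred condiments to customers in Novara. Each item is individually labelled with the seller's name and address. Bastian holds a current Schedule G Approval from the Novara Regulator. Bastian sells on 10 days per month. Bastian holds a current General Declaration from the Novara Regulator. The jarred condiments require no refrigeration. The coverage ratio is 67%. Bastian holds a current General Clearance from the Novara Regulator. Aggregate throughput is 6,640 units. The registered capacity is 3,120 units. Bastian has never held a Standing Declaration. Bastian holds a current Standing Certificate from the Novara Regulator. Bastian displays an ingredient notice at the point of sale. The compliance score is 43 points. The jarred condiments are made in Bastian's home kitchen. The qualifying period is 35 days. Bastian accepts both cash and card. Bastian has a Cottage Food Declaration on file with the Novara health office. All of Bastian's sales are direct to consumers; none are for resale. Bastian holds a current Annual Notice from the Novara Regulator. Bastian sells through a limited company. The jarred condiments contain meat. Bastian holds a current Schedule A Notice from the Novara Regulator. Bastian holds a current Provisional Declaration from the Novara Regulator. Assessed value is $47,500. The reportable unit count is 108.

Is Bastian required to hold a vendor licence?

Yes — Bastian must hold a vendor licence.

Exception (a)'s conditions are all satisfied: a Cottage Food Declaration is on file; a current General Declaration is held; items are individually labelled. But applying paragraph (f): (f) operates against (a): the compliance score is 43 points, below the 48 points limit. Exception (a) does not apply.
Exception (b) is satisfied on its face — the jarred condiments are shelf-stable; a current Annual Notice is held; an ingredient notice is displayed. However, paragraphs (g)–(h) must be considered: (g) operates against (b): the reportable unit count is 108, meeting the 107 threshold. (h) is not engaged (no sales are for resale), so (g) stands. Exception (b) does not apply.
Exception (c) requires that assessed value is less than $45,000; but assessed value is $47,500, not less than $45,000, so (c) is unavailable.
Exception (d) requires that the seller is a natural person (not a corporation or partnership); but the seller operates through a limited company, so (d) is unavailable.
Exception (e)'s conditions are all satisfied: the jarred condiments are home-kitchen produced; a current Schedule G Approval is held; a current Schedule A Notice is held. But applying paragraphs (j)–(o): (j) operates against (e): the qualifying period is 35 days, under the 50 days limit. (k) would limit (j) — a current Standing Certificate is held — but (l) sets (k) aside: (l) operates — a current General Clearance is held. (m) would limit (l) — a current Provisional Declaration is held — but (n) sets (m) aside: (n) operates against (m): the jarred condiments contain meat. (o) does not operate here (no current Standing Declaration is held), so (n) stands. (e) is therefore removed.
No exception is made out. Bastian falls within the general rule.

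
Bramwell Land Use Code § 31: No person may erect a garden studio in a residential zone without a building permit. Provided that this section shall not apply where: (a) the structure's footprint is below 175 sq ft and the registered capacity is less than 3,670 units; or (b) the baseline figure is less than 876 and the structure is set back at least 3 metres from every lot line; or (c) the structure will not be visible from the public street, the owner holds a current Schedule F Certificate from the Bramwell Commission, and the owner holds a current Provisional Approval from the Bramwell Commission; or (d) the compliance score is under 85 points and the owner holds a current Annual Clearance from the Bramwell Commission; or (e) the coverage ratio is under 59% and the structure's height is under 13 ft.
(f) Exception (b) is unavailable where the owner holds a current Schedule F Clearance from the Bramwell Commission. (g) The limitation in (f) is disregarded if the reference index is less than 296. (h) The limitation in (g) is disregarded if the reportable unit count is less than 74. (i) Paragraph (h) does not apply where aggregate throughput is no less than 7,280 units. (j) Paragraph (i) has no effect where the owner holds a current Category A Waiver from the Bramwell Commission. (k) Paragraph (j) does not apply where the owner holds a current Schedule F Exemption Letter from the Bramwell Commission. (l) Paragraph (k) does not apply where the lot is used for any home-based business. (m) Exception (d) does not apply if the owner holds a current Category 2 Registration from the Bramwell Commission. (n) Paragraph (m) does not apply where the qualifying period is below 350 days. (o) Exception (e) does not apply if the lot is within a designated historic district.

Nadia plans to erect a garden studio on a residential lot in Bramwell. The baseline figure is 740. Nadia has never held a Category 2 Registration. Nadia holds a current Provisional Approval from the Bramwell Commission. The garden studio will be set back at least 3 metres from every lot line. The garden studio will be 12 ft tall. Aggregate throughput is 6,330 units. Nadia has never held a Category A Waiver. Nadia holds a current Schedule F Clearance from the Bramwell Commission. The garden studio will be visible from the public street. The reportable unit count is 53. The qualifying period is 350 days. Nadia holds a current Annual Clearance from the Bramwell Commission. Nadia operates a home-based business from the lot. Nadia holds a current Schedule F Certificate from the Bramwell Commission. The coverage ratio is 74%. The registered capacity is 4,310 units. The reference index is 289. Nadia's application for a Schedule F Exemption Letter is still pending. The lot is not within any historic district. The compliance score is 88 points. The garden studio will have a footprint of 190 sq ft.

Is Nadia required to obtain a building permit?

Yes — Nadia must obtain a building permit.

Exception (a) does not apply: the structure's footprint is 190 sq ft, not below 175 sq ft.
Exception (b) is satisfied on its face — the baseline figure is 740, less than the 876 limit; the setback is at least 3 m on every side. But: (f) operates — a current Schedule F Clearance is held. (g) is engaged (the reference index is 289, less than the 296 limit), but is overridden by (h): (h) operates — the reportable unit count is 53, less than the 74 limit. (i) is inapplicable (aggregate throughput is 6,330 units, short of 7,280 units), so (h) stands. (b) is therefore removed.
Exception (c) requires that the structure will not be visible from the public street; but the structure will be visible from the street, so (c) is unavailable.
Exception (d) requires that the compliance score is under 85 points; but the compliance score is 88 points, not under 85 points, so (d) is unavailable.
Exception (e) fails — the coverage ratio is 74%, not under 59%.
Every exception is unavailable, so the rule governs.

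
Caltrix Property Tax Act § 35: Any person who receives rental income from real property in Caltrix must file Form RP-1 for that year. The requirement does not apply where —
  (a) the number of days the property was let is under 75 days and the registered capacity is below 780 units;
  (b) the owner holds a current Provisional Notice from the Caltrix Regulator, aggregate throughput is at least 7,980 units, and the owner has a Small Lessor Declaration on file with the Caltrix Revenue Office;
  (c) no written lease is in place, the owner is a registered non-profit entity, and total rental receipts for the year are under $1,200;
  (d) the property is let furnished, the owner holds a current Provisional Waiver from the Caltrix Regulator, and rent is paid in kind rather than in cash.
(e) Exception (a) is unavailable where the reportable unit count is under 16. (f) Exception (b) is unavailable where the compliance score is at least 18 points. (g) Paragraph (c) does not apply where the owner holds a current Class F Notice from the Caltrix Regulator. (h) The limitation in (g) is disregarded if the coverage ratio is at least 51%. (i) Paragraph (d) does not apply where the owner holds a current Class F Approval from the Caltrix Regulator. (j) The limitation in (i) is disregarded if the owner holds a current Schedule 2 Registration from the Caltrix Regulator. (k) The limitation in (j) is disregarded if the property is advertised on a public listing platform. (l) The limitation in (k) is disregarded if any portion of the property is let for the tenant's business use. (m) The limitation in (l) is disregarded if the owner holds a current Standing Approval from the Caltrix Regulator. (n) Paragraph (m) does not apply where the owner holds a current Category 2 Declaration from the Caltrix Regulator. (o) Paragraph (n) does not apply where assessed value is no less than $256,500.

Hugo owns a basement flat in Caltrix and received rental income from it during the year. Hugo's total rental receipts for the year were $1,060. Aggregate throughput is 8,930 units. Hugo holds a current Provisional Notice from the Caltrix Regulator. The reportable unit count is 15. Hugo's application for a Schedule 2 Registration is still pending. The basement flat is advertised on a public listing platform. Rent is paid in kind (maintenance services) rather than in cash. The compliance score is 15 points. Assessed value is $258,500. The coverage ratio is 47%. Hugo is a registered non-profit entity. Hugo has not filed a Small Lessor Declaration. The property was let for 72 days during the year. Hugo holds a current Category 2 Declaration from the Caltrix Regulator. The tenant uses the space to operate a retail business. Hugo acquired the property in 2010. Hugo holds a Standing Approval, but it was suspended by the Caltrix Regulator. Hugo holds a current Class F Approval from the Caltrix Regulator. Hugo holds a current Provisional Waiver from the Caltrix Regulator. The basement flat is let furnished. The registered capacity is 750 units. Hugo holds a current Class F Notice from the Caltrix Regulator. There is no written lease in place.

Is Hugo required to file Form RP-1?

Exception (a): the number of days the property was let is 72 days, under the 75 days limit; the registered capacity is 750 units, below the 780 units limit — every condition holds. But: (e) is triggered — the reportable unit count is 15, under the 16 limit. (a) is therefore removed.
Exception (b) does not apply: no Small Lessor Declaration is on file.
Exception (c)'s conditions are all satisfied: there is no written lease; Hugo is a registered non-profit; total rental receipts for the year are $1,060, under the $1,200 limit. Turning to paragraphs (g)–(h): (g) operates — a current Class F Notice is held. (h) is inapplicable (the coverage ratio is 47%, short of 51%), so (g) stands. (c) is therefore removed.
Exception (d)'s conditions are all satisfied: the property is let furnished; a current Provisional Waiver is held; rent is paid in kind. But: (i) operates — a current Class F Approval is held. (j), which would lift (i), is not engaged — the Schedule 2 Registration is not current. So (d) is unavailable.
No exception is made out. Hugo falls within the general rule.

Yes — Hugo must file Form RP-1.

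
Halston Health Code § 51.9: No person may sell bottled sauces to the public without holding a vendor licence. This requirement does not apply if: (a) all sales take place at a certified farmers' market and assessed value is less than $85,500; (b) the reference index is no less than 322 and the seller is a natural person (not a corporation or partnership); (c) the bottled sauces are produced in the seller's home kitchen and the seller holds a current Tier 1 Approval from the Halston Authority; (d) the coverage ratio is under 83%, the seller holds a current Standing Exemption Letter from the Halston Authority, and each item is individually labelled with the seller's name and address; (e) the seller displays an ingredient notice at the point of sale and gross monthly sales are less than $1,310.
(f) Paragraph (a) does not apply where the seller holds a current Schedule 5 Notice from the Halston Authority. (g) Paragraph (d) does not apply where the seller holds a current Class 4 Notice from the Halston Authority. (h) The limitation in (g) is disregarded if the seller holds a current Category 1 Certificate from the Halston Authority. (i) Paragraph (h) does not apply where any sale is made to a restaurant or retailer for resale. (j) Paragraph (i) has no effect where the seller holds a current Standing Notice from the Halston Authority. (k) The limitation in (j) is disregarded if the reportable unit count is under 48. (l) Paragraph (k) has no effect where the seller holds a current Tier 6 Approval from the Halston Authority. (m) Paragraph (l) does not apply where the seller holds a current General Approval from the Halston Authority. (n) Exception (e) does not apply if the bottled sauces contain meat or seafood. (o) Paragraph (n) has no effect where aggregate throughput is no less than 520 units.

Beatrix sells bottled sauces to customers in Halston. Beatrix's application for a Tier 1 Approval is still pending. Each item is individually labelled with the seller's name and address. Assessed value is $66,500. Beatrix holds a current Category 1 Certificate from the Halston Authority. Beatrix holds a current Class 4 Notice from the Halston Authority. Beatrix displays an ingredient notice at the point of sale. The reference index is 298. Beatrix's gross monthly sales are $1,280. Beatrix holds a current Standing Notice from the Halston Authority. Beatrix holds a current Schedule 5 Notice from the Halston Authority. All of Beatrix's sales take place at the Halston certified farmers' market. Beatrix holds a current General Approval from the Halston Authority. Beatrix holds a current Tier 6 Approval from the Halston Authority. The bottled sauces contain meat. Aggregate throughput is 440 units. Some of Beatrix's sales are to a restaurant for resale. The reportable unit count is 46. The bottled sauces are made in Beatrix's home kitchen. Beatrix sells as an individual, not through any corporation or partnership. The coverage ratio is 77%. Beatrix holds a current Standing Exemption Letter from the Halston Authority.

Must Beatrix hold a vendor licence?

Yes — Beatrix must hold a vendor licence.

Exception (a): all sales are at a certified farmers' market; assessed value is $66,500, less than the $85,500 limit — every condition holds. But: (f) operates against (a): a current Schedule 5 Notice is held. So (a) is unavailable.
Exception (b) fails — the reference index is 298, short of 322.
Exception (c) does not apply: no current Tier 1 Approval is held.
Exception (d)'s conditions are all satisfied: the coverage ratio is 77%, under the 83% limit; a current Standing Exemption Letter is held; items are individually labelled. However, paragraphs (g)–(m) must be considered: (g) is engaged — a current Class 4 Notice is held. (h) is triggered (a current Category 1 Certificate is held), but yields to (i): (i) operates — some sales are to a restaurant for resale. (j) would limit (i) — a current Standing Notice is held — but (k) sets (j) aside: (k) is triggered — the reportable unit count is 46, under the 48 limit. (l) operates (a current Tier 6 Approval is held), but yields to (m): (m) operates against (l): a current General Approval is held. (d) is therefore removed.
Exception (e) is satisfied on its face — an ingredient notice is displayed; gross monthly sales are $1,280, less than the $1,310 limit. But: (n) is triggered — the bottled sauces contain meat. (o), which would lift (n), is not engaged — aggregate throughput is 440 units, short of 520 units. So (e) is unavailable.
Every exception is unavailable, so the rule governs.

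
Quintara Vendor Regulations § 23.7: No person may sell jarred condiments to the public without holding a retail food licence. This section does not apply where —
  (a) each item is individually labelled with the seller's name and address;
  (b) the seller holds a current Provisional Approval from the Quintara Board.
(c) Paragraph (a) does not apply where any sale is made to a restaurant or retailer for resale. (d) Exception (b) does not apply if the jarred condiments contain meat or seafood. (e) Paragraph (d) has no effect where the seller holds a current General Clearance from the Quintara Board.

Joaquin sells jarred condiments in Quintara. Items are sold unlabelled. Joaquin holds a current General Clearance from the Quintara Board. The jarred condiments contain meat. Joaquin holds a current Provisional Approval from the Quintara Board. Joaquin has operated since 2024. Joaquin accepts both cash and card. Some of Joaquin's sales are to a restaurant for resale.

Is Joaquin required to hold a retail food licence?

Exception (a) fails — items are sold unlabelled.
Exception (b)'s conditions are all satisfied: a current Provisional Approval is held. Under paragraphs (d)–(e): (d) would limit (b) — the jarred condiments contain meat — but (e) sets (d) aside: (e) operates against (d): a current General Clearance is held. So (b) applies.

No — exception (b) applies; Joaquin is not required to hold a retail food licence.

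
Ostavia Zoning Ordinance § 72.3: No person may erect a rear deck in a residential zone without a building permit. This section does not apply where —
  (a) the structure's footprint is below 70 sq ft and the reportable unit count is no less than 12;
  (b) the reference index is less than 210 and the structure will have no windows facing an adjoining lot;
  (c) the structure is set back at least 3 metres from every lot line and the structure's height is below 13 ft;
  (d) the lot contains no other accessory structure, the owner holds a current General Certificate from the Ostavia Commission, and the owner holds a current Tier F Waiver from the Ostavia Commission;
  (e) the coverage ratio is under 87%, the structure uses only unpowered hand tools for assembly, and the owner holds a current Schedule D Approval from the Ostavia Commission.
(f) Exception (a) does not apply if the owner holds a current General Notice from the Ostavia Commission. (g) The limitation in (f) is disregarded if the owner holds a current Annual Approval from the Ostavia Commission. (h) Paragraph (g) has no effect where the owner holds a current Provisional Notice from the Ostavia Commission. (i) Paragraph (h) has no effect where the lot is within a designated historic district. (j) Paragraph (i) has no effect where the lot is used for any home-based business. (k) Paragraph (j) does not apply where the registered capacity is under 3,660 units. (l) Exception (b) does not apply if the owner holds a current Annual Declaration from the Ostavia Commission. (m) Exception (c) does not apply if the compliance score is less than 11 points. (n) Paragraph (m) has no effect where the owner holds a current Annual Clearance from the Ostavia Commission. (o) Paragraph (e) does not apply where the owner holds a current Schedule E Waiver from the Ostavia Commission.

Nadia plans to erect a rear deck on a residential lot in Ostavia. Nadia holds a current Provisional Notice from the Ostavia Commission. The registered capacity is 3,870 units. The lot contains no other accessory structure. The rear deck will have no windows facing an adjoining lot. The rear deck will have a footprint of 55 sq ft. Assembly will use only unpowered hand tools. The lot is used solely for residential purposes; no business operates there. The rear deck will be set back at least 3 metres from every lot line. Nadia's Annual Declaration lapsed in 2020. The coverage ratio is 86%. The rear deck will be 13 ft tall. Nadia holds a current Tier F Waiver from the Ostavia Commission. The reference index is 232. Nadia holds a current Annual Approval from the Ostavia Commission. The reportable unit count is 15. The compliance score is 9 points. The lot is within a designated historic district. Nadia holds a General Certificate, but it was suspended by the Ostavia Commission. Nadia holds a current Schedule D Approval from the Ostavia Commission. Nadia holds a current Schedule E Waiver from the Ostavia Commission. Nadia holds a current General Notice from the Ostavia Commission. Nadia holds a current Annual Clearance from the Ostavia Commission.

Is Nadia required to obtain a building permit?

Exception (a) is satisfied on its face — the structure's footprint is 55 sq ft, below the 70 sq ft limit; the reportable unit count is 15, meeting the 12 threshold. Considering the limiting provisions: (f) would limit (a) — a current General Notice is held — but (g) sets (f) aside: (g) is triggered — a current Annual Approval is held. (h) would limit (g) — a current Provisional Notice is held — but (i) sets (h) aside: (i) is engaged — the lot is in a historic district. (j), which would lift (i), is not engaged — the lot is solely residential. (a) remains available.
Exception (b) requires that the reference index is less than 210; but the reference index is 232, not less than 210, so (b) is unavailable.
Exception (c) fails — the structure's height is 13 ft, not below 13 ft.
Exception (d) does not apply: the General Certificate is not current.
Exception (e) is satisfied on its face — the coverage ratio is 86%, under the 87% limit; assembly uses only hand tools; a current Schedule D Approval is held. But: (o) operates against (e): a current Schedule E Waiver is held. (e) is therefore removed.

No — exception (a) applies; Nadia does not need a building permit.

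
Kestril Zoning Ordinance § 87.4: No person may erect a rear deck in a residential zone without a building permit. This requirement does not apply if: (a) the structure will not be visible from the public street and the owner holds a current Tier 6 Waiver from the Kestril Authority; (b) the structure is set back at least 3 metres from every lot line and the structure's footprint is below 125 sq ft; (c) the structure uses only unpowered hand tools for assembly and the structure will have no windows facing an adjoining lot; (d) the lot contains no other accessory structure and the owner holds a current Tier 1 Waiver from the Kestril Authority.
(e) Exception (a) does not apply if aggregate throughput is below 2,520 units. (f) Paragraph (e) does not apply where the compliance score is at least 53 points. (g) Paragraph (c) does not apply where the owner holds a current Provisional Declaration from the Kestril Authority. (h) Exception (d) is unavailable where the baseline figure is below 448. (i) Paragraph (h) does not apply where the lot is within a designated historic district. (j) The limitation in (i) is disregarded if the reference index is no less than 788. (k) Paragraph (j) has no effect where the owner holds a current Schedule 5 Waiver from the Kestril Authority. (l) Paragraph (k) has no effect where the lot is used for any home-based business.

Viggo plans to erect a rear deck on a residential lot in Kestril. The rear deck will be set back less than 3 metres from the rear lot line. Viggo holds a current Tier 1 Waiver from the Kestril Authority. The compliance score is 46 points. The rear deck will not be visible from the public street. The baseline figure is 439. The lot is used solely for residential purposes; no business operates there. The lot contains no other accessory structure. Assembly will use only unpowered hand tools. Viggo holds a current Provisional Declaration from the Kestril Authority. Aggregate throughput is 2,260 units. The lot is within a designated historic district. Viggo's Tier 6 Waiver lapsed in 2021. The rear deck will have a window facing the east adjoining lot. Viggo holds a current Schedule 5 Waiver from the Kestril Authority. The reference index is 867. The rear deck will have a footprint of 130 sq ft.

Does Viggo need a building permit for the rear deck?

No — exception (d) applies; Viggo does not need a building permit.

Exception (a) fails — no current Tier 6 Waiver is held.
Exception (b) fails — the rear setback is under 3 m.
Exception (c) requires that the structure will have no windows facing an adjoining lot; but a window faces an adjoining lot, so (c) is unavailable.
Exception (d)'s conditions are all satisfied: the lot has no other accessory structure; a current Tier 1 Waiver is held. Applying paragraphs (h)–(l): (h) operates (the baseline figure is 439, below the 448 limit), but is set aside by (i): (i) operates — the lot is in a historic district. (j) would limit (i) — the reference index is 867, meeting the 788 threshold — but (k) sets (j) aside: (k) is triggered — a current Schedule 5 Waiver is held. (l), which would lift (k), does not operate here — the lot is solely residential. So (d) applies.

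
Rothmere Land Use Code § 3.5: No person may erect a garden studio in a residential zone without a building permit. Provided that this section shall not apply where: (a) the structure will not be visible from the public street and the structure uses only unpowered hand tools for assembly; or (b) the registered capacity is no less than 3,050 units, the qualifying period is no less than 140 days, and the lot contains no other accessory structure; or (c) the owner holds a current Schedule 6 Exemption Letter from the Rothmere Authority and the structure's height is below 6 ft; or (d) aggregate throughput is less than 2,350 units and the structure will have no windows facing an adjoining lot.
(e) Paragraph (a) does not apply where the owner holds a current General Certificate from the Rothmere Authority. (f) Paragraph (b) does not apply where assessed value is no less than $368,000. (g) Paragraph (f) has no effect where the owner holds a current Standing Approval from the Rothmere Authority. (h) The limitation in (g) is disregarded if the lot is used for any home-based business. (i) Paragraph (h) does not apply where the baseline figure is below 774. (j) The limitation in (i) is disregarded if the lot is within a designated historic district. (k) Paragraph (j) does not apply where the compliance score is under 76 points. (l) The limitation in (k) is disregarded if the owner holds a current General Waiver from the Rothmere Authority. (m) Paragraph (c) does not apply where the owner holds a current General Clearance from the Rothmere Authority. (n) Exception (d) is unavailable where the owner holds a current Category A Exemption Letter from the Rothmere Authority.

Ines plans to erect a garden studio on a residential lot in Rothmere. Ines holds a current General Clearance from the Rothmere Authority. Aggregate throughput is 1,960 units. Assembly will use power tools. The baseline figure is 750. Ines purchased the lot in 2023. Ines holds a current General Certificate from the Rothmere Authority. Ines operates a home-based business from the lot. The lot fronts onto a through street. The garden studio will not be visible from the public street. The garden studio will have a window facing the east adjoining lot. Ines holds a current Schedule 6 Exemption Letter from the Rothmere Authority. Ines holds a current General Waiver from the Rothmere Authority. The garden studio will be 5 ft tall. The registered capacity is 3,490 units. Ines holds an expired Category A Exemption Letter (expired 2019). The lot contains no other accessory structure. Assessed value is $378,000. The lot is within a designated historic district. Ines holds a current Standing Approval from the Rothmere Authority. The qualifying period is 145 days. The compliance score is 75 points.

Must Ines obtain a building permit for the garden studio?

Yes — Ines must obtain a building permit.

Exception (a) does not apply: assembly uses power tools.
Exception (b) is satisfied on its face — the registered capacity is 3,490 units, meeting the 3,050 units threshold; the qualifying period is 145 days, meeting the 140 days threshold; the lot has no other accessory structure. Turning to paragraphs (f)–(l): (f) operates — assessed value is $378,000, meeting the $368,000 threshold. (g) is triggered (a current Standing Approval is held), but yields to (h): (h) operates against (g): a home-based business operates on the lot. (i) is engaged (the baseline figure is 750, below the 774 limit), but yields to (j): (j) operates against (i): the lot is in a historic district. (k) is engaged (the compliance score is 75 points, under the 76 points limit), but yields to (l): (l) operates — a current General Waiver is held. So (b) is unavailable.
Exception (c): a current Schedule 6 Exemption Letter is held; the structure's height is 5 ft, below the 6 ft limit — every condition holds. Turning to paragraph (m): (m) is triggered — a current General Clearance is held. So (c) is unavailable.
Exception (d) fails — a window faces an adjoining lot.
Every exception is unavailable, so the rule governs.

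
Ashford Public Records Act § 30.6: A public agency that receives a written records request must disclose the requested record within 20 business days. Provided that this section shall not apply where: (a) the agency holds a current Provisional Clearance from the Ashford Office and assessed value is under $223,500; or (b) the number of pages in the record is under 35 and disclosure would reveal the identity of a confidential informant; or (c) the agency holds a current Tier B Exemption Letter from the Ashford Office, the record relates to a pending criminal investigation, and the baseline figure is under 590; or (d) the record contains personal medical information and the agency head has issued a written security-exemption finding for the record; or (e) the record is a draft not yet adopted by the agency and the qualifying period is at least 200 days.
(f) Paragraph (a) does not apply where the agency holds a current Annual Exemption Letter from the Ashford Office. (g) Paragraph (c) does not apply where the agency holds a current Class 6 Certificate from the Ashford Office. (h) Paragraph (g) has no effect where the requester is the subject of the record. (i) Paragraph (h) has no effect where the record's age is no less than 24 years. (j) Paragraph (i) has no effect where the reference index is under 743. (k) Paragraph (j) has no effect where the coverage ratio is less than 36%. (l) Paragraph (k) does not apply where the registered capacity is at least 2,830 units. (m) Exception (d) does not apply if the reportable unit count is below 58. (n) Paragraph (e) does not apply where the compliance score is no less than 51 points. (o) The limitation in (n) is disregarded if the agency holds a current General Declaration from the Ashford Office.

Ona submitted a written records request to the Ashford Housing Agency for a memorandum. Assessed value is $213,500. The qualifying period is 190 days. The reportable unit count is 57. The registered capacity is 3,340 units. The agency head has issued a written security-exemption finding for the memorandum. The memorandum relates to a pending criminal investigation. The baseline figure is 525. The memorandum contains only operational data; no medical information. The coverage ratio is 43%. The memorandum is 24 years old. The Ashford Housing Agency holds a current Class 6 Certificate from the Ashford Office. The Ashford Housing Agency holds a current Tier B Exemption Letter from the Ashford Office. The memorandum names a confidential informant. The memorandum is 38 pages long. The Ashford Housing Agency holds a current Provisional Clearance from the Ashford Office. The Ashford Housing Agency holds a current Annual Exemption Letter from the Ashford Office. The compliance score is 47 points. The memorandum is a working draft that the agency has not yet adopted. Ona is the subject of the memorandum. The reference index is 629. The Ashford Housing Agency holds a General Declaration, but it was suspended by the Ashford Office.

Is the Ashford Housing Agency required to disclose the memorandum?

Exception (a)'s conditions are all satisfied: a current Provisional Clearance is held; assessed value is $213,500, under the $223,500 limit. However, paragraph (f) must be considered: (f) operates against (a): a current Annual Exemption Letter is held. Exception (a) does not apply.
Exception (b) fails — the number of pages in the record is 38, not under 35.
Exception (c) is satisfied on its face — a current Tier B Exemption Letter is held; the memorandum relates to a pending investigation; the baseline figure is 525, under the 590 limit. As to paragraphs (g)–(l): (g) would limit (c) — a current Class 6 Certificate is held — but (h) sets (g) aside: (h) operates against (g): Ona is the subject of the memorandum. (i) is engaged (the record's age is 24 years, meeting the 24 years threshold), but is set aside by (j): (j) applies — the reference index is 629, under the 743 limit. (k), which would lift (j), does not operate here — the coverage ratio is 43%, not less than 36%. Exception (c) stands.
Exception (d) does not apply: the memorandum contains only operational data.
Exception (e) fails — the qualifying period is 190 days, short of 200 days.

No — exception (c) applies; the Ashford Housing Agency is not required to disclose the memorandum.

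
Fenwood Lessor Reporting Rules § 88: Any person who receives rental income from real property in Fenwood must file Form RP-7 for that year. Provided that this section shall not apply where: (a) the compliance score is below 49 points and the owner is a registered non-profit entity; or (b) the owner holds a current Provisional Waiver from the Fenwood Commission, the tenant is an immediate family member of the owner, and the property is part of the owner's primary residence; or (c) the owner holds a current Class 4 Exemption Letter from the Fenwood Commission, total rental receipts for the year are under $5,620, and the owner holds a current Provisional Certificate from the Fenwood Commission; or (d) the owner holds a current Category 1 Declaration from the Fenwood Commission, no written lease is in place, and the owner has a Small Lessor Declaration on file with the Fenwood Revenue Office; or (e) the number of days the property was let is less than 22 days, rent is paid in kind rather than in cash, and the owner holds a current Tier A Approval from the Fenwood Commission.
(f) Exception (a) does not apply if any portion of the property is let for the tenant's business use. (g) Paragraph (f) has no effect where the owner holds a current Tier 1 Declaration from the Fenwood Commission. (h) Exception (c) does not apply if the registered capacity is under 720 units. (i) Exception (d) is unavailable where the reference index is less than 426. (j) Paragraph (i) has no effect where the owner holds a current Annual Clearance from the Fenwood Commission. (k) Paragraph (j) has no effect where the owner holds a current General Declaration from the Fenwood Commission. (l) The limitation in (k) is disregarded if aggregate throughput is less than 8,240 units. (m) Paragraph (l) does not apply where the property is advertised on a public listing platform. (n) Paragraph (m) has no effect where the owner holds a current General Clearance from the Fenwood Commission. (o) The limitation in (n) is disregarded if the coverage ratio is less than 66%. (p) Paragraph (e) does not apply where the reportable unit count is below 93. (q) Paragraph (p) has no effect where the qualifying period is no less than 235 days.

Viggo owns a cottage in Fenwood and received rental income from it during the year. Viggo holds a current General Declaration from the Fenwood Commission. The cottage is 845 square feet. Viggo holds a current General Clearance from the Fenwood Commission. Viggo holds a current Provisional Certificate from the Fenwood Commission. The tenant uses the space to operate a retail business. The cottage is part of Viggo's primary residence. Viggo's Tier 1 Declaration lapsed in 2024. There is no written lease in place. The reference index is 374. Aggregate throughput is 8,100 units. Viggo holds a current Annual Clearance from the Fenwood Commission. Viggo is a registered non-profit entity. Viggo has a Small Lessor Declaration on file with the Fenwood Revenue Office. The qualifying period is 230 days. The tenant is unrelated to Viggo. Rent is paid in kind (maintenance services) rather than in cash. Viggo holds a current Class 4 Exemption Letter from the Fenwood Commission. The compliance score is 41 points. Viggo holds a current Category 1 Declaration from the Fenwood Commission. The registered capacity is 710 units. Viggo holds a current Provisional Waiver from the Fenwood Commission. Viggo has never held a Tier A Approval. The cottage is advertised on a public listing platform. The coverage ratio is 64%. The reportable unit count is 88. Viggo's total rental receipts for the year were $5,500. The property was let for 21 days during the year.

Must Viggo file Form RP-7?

Exception (a): the compliance score is 41 points, below the 49 points limit; Viggo is a registered non-profit — every condition holds. But applying paragraphs (f)–(g): (f) operates against (a): the space is let for business use. (g), which would lift (f), is not triggered — there is no Tier 1 Declaration in force. Exception (a) does not apply.
Exception (b) fails — the tenant is unrelated to the owner.
All of (c)'s requirements are met (a current Class 4 Exemption Letter is held; total rental receipts for the year are $5,500, under the $5,620 limit; a current Provisional Certificate is held). But applying paragraph (h): (h) is triggered — the registered capacity is 710 units, under the 720 units limit. (c) is therefore removed.
Exception (d)'s conditions are all satisfied: a current Category 1 Declaration is held; there is no written lease; a Small Lessor Declaration is on file. But applying paragraphs (i)–(o): (i) operates against (d): the reference index is 374, less than the 426 limit. (j) operates (a current Annual Clearance is held), but is itself disapplied by (k): (k) operates against (j): a current General Declaration is held. (l) would limit (k) — aggregate throughput is 8,100 units, less than the 8,240 units limit — but (m) sets (l) aside: (m) is triggered — the property is publicly advertised. (n) applies (a current General Clearance is held), but is itself disapplied by (o): (o) operates against (n): the coverage ratio is 64%, less than the 66% limit. Exception (d) does not apply.
Exception (e) requires that the owner holds a current Tier A Approval from the Fenwood Commission; but the Tier A Approval is not current, so (e) is unavailable.
Every exception is unavailable, so the rule governs.

Yes — Viggo must file Form RP-7.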